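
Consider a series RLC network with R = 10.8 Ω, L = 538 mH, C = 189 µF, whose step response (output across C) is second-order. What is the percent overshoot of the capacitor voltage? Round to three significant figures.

For a series RLC circuit (capacitor voltage as output), ω_n = 1/√(LC) = 1/√(538 mH · 189 µF) = 99.2 rad/s.
ζ = (R/2)·√(C/L) = (10.8/2)·√(189 µF/538 mH) = 0.101.
%OS = 100 e^{−πζ/√(1−ζ²)} with ζ = 0.101 gives 72.6%.

%OS ≈ 72.6%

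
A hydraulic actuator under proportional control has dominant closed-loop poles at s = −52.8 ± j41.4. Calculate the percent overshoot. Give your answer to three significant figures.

%OS ≈ 1.82%

|pole| = ω_n = √(52.8² + 41.4²) = 67.1 rad/s; ζ = cos θ = σ/ω_n = 0.787.
%OS = 100·exp(−πζ/√(1−ζ²)) = 1.82%.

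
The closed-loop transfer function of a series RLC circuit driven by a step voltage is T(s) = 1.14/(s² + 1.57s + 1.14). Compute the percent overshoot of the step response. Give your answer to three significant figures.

Comparing the denominator to s² + 2ζω_n s + ω_n²: ω_n = √1.14 = 1.07 rad/s, and 2ζω_n = 1.57 so ζ = 1.57/(2·1.07) = 0.735.
Overshoot: exp(−π·0.735/√(1−0.735²)) = 0.0331, i.e. 3.31%.

%OS ≈ 3.31%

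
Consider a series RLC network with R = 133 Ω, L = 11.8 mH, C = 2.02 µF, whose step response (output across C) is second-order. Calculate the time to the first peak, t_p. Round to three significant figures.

For a series RLC circuit (capacitor voltage as output), ω_n = 1/√(LC) = 1/√(11.8 mH · 2.02 µF) = 6480 rad/s.
ζ = (R/2)·√(C/L) = (133/2)·√(2.02 µF/11.8 mH) = 0.870.
The damped frequency ω_d = ω_n√(1−ζ²) = 3190 rad/s. t_p = π/ω_d = 0.000984 s.

t_p ≈ 0.000984 s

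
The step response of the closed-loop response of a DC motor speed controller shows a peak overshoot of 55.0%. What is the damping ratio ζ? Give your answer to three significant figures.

ζ ≈ 0.187

ζ = −ln(OS)/√(π² + (ln OS)²). With OS = 0.550, ln OS = −0.5978 and ζ = 0.5978/3.198 = 0.187.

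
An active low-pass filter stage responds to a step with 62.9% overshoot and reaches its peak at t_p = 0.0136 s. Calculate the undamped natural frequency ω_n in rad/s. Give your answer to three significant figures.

ω_n ≈ 234 rad/s

ζ from %OS: ζ = |ln 0.629|/√(π²+ln²0.629) = 0.146.
From t_p = π/ω_d, ω_d = π/0.0136 = 231 rad/s, so ω_n = ω_d/√(1−ζ²) = 234 rad/s.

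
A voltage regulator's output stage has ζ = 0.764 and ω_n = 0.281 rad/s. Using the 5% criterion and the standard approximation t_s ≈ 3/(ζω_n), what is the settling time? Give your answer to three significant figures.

t_s ≈ 14.0 s

t_s ≈ 3/(ζω_n) = 3/(0.764 × 0.281) = 14.0 s.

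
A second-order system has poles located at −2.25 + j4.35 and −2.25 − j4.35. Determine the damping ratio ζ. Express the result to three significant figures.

The poles are at −σ ± jω_d with σ = 2.25 and ω_d = 4.35, so ω_n = √(σ²+ω_d²) = 4.90 rad/s and ζ = σ/ω_n = 0.459.

ζ ≈ 0.459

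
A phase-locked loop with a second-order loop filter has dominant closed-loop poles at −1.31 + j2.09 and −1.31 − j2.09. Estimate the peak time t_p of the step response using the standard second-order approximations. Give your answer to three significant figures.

t_p ≈ 1.50 s

t_p = π/ω_d with ω_d = 2.09 (the imaginary part), so t_p = 1.50 s.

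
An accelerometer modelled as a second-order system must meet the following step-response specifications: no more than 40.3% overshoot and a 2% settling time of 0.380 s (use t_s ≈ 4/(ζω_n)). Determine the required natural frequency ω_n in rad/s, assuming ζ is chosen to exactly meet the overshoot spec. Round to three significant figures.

From %OS = 100·exp(−πζ/√(1−ζ²)), invert to get ζ = −ln(OS)/√(π² + ln²(OS)) with OS = 0.403.
−ln 0.403 = 0.9088, so ζ = 0.9088/√(π² + 0.8260) = 0.278.
Then ω_n = 4/(ζ t_s) = 4/(0.278 × 0.380) = 37.9 rad/s.

ω_n ≈ 37.9 rad/s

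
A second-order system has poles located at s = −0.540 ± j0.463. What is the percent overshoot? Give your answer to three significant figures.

%OS ≈ 2.56%

|pole| = ω_n = √(0.540² + 0.463²) = 0.711 rad/s; ζ = cos θ = σ/ω_n = 0.759.
%OS = 100·exp(−πζ/√(1−ζ²)) = 2.56%.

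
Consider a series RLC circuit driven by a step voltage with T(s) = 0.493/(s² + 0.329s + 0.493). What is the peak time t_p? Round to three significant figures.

t_p ≈ 4.60 s

ω_n = √0.493 = 0.702 rad/s; ζ = 0.329/(2·0.702) = 0.234.
The damped frequency ω_d = ω_n√(1−ζ²) = 0.683 rad/s. Then t_p = π/ω_d = 4.60 s.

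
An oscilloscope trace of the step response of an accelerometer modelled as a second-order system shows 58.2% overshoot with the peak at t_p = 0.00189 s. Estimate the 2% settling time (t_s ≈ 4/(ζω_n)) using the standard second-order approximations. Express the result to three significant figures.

t_s ≈ 0.0140 s

ζ from %OS: ζ = |ln 0.582|/√(π²+ln²0.582) = 0.170.
From t_p = π/ω_d, ω_d = π/0.00189 = 1660 rad/s, so ω_n = ω_d/√(1−ζ²) = 1690 rad/s.
t_s ≈ 4/(ζω_n) = 4/(0.170·1690) = 0.0140 s.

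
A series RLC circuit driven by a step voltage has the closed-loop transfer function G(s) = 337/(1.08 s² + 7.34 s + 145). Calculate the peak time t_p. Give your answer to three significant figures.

Dividing through by 1.08: denominator becomes s² + 6.796 s + 134.3.
So ω_n = √134.3 = 11.6 rad/s and ζ = 6.796/(2·11.6) = 0.293.
The damped frequency ω_d = ω_n√(1−ζ²) = 11.1 rad/s. t_p = π/ω_d = 0.284 s.

t_p ≈ 0.284 s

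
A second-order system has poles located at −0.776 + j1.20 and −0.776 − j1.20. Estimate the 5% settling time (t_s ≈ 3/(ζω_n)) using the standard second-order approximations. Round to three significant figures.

t_s ≈ 3.87 s

For poles at −σ ± jω_d, ζω_n = σ = 0.776, so t_s ≈ 3/σ = 3.87 s.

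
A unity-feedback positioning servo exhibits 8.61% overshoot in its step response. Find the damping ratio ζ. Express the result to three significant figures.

ζ = −ln(OS)/√(π² + (ln OS)²). With OS = 0.0861, ln OS = −2.452 and ζ = 2.452/3.985 = 0.615.

ζ ≈ 0.615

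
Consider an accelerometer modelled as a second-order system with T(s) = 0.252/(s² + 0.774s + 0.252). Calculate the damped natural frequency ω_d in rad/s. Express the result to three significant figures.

Matching coefficients with s² + 2ζω_n s + ω_n² gives ω_n² = 0.252 ⇒ ω_n = 0.502 rad/s, and ζ = 0.774/(2ω_n) = 0.771.
The damped frequency ω_d = ω_n√(1−ζ²) = 0.320 rad/s.

ω_d ≈ 0.320 rad/s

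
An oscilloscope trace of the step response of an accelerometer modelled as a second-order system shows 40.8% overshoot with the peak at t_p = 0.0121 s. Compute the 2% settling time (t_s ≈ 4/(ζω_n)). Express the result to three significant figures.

t_s ≈ 0.0540 s

The overshoot fixes ζ = −ln(OS)/√(π²+ln²(OS)) = 0.274.
From t_p = π/ω_d, ω_d = π/0.0121 = 260 rad/s, so ω_n = ω_d/√(1−ζ²) = 270 rad/s.
t_s ≈ 4/(ζω_n) = 4/(0.274·270) = 0.0540 s.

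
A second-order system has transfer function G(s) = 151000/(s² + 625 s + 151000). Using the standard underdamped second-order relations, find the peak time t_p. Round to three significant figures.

t_p ≈ 0.0136 s

ω_n = √151000 = 389 rad/s; ζ = 625/(2·389) = 0.804.
ω_d = ω_n√(1−ζ²) = 231 rad/s. Then t_p = π/ω_d = 0.0136 s.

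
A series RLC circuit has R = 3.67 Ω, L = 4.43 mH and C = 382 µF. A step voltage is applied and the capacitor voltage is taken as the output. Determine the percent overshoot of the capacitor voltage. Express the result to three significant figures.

For a series RLC circuit (capacitor voltage as output), ω_n = 1/√(LC) = 1/√(4.43 mH · 382 µF) = 769 rad/s.
ζ = (R/2)·√(C/L) = (3.67/2)·√(382 µF/4.43 mH) = 0.539.
%OS = 100·exp(−πζ/√(1−ζ²)) = 13.4%.

%OS ≈ 13.4%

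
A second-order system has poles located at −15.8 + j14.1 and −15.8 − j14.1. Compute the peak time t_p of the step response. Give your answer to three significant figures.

t_p = π/ω_d with ω_d = 14.1 (the imaginary part), so t_p = 0.223 s.

t_p ≈ 0.223 s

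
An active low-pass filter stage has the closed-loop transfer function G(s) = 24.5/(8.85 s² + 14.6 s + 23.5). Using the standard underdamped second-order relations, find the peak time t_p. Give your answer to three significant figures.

t_p ≈ 2.24 s

Dividing through by 8.85: denominator becomes s² + 1.650 s + 2.655.
So ω_n = √2.655 = 1.63 rad/s and ζ = 1.650/(2·1.63) = 0.506.
ω_d = ω_n√(1−ζ²) = 1.41 rad/s. t_p = π/ω_d = 2.24 s.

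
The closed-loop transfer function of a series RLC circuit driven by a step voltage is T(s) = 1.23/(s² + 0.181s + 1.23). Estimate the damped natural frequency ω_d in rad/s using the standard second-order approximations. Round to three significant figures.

Matching coefficients with s² + 2ζω_n s + ω_n² gives ω_n² = 1.23 ⇒ ω_n = 1.11 rad/s, and ζ = 0.181/(2ω_n) = 0.0816.
The damped frequency ω_d = ω_n√(1−ζ²) = 1.11 rad/s.

ω_d ≈ 1.11 rad/s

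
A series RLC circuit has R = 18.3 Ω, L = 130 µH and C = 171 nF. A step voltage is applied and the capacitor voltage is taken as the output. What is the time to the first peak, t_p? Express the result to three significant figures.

For a series RLC circuit (capacitor voltage as output), ω_n = 1/√(LC) = 1/√(130 µH · 171 nF) = 212000 rad/s.
ζ = (R/2)·√(C/L) = (18.3/2)·√(171 nF/130 µH) = 0.332.
ω_d = ω_n√(1−ζ²) = 200000 rad/s. t_p = π/ω_d = 0.0000157 s.

t_p ≈ 0.0000157 s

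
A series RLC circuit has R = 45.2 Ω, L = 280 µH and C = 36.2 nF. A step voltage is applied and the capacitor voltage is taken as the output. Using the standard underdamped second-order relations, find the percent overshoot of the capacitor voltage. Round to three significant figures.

For a series RLC circuit (capacitor voltage as output), ω_n = 1/√(LC) = 1/√(280 µH · 36.2 nF) = 314000 rad/s.
ζ = (R/2)·√(C/L) = (45.2/2)·√(36.2 nF/280 µH) = 0.257.
Overshoot: exp(−π·0.257/√(1−0.257²)) = 0.434, i.e. 43.4%.

%OS ≈ 43.4%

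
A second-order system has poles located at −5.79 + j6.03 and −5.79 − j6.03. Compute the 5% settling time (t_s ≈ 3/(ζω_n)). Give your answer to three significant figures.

t_s ≈ 0.518 s

For poles at −σ ± jω_d, ζω_n = σ = 5.79, so t_s ≈ 3/σ = 0.518 s.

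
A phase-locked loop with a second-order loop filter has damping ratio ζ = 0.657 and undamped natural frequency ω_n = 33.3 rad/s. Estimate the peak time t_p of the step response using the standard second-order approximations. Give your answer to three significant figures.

t_p ≈ 0.125 s

The damped frequency is ω_d = ω_n√(1−ζ²) = 33.3·√(1−0.432) = 25.1 rad/s.
Peak time t_p = π/ω_d = π/25.1 = 0.125 s.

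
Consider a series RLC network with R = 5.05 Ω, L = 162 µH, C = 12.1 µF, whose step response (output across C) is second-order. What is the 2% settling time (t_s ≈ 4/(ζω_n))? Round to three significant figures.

For a series RLC circuit (capacitor voltage as output), ω_n = 1/√(LC) = 1/√(162 µH · 12.1 µF) = 22600 rad/s.
ζ = (R/2)·√(C/L) = (5.05/2)·√(12.1 µF/162 µH) = 0.690.
t_s ≈ 4/(ζω_n) = 0.000257 s.

t_s ≈ 0.000257 s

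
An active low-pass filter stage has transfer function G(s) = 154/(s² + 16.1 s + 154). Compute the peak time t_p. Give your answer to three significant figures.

Comparing the denominator to s² + 2ζω_n s + ω_n²: ω_n = √154 = 12.4 rad/s, and 2ζω_n = 16.1 so ζ = 16.1/(2·12.4) = 0.649.
ω_d = 12.4·√(1 − 0.649²) = 9.44 rad/s. Then t_p = π/ω_d = 0.333 s.

t_p ≈ 0.333 s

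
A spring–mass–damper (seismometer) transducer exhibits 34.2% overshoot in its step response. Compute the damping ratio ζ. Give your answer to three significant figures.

Inverting the overshoot relation: ζ = |ln 0.342|/√(π² + ln²0.342) = 0.323.

ζ ≈ 0.323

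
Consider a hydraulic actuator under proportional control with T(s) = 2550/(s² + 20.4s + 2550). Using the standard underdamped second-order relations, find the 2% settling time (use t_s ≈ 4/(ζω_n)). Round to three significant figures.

t_s ≈ 0.392 s

ω_n = √2550 = 50.5 rad/s; ζ = 20.4/(2·50.5) = 0.202.
t_s ≈ 4/(ζω_n) = 4/(0.202·50.5) = 0.392 s.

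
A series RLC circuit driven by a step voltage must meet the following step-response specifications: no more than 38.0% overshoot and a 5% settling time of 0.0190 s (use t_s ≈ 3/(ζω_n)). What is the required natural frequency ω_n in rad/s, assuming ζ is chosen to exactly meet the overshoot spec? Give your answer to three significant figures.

ω_n ≈ 536 rad/s

ζ = −ln(OS)/√(π² + (ln OS)²). With OS = 0.380, ln OS = −0.9676 and ζ = 0.9676/3.287 = 0.294.
From t_s ≈ 3/(ζω_n): ω_n = 3/(ζ·t_s) = 3/(0.294·0.0190) = 536 rad/s.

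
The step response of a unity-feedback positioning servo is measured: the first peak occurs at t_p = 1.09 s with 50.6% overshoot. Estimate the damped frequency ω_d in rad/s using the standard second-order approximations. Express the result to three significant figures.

t_p = π/ω_d, so ω_d = π/1.09 = 2.88 rad/s.

ω_d ≈ 2.88 rad/s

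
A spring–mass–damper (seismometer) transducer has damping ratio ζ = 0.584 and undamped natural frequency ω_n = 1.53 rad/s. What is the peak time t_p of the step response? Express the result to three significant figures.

t_p ≈ 2.53 s

The damped frequency is ω_d = ω_n√(1−ζ²) = 1.53·√(1−0.341) = 1.24 rad/s.
Peak time t_p = π/ω_d = π/1.24 = 2.53 s.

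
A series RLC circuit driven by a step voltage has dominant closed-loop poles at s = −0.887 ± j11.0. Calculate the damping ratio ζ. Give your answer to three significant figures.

ζ ≈ 0.0804

The poles are at −σ ± jω_d with σ = 0.887 and ω_d = 11.0, so ω_n = √(σ²+ω_d²) = 11.0 rad/s and ζ = σ/ω_n = 0.0804.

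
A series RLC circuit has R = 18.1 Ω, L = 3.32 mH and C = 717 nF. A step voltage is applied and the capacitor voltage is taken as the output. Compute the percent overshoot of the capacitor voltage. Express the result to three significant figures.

For a series RLC circuit (capacitor voltage as output), ω_n = 1/√(LC) = 1/√(3.32 mH · 717 nF) = 20500 rad/s.
ζ = (R/2)·√(C/L) = (18.1/2)·√(717 nF/3.32 mH) = 0.133.
%OS = 100·exp(−πζ/√(1−ζ²)) = 65.6%.

%OS ≈ 65.6%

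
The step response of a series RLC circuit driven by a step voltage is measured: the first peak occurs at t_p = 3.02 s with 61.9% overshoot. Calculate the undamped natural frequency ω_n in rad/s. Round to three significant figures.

ω_n ≈ 1.05 rad/s

From the overshoot, ζ = −ln(OS)/√(π²+ln²(OS)) = 0.151.
t_p = π/ω_d ⇒ ω_d = 1.04 rad/s; then ω_n = ω_d/√(1−ζ²) = 1.05 rad/s.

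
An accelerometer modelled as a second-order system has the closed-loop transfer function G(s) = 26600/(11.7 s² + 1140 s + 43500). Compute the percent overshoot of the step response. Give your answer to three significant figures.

Dividing through by 11.7: denominator becomes s² + 97.44 s + 3718.
So ω_n = √3718 = 61.0 rad/s and ζ = 97.44/(2·61.0) = 0.799.
%OS = 100·exp(−πζ/√(1−ζ²)) = 1.54%.

%OS ≈ 1.54%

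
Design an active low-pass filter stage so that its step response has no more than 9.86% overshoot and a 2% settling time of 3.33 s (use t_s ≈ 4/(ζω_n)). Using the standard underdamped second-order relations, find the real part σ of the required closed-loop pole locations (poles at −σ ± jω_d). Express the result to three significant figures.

The settling-time spec alone fixes σ = ζω_n = 4/t_s = 4/3.33 = 1.20.
(Overshoot then fixes ζ = 0.594 and hence ω_d = σ·√(1−ζ²)/ζ = 1.63 rad/s.)

σ ≈ 1.20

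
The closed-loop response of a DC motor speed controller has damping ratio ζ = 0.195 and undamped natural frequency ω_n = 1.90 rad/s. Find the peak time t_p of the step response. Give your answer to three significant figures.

The damped frequency is ω_d = ω_n√(1−ζ²) = 1.90·√(1−0.0380) = 1.86 rad/s.
Peak time t_p = π/ω_d = π/1.86 = 1.69 s.

t_p ≈ 1.69 s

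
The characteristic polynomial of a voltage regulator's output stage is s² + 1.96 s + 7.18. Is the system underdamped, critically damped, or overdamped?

underdamped

a² − 4b = 1.96² − 4·7.18 < 0 (complex roots); the system is underdamped.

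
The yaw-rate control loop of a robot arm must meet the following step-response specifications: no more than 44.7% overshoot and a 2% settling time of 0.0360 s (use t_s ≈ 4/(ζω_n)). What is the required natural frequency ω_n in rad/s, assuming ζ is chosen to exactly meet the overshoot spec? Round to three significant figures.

ω_n ≈ 448 rad/s

ζ = −ln(OS)/√(π² + (ln OS)²). With OS = 0.447, ln OS = −0.8052 and ζ = 0.8052/3.243 = 0.248.
From t_s ≈ 4/(ζω_n): ω_n = 4/(ζ·t_s) = 4/(0.248·0.0360) = 448 rad/s.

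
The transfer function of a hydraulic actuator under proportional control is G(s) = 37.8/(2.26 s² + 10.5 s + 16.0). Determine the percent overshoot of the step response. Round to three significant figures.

Dividing through by 2.26: denominator becomes s² + 4.646 s + 7.080.
So ω_n = √7.080 = 2.66 rad/s and ζ = 4.646/(2·2.66) = 0.873.
Overshoot: exp(−π·0.873/√(1−0.873²)) = 0.00361, i.e. 0.361%.

%OS ≈ 0.361%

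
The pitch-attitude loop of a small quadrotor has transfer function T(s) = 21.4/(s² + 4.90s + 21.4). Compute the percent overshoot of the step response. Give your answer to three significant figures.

ω_n = √21.4 = 4.63 rad/s; ζ = 4.90/(2·4.63) = 0.530.
%OS = 100 e^{−πζ/√(1−ζ²)} with ζ = 0.530 gives 14.1%.

%OS ≈ 14.1%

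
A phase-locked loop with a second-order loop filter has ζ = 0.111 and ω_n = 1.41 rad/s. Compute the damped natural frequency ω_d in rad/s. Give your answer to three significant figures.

ω_d = ω_n√(1−ζ²) = 1.41·√0.988 = 1.40 rad/s.

ω_d ≈ 1.40 rad/s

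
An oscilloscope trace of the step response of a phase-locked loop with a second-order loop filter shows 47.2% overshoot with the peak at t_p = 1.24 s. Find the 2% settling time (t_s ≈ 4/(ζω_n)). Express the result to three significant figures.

ζ from %OS: ζ = |ln 0.472|/√(π²+ln²0.472) = 0.232.
t_p = π/ω_d ⇒ ω_d = 2.53 rad/s; then ω_n = ω_d/√(1−ζ²) = 2.60 rad/s.
t_s ≈ 4/(ζω_n) = 4/(0.232·2.60) = 6.61 s.

t_s ≈ 6.61 s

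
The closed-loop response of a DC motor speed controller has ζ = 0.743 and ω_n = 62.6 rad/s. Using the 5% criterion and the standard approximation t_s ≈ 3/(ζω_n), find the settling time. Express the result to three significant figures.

t_s ≈ 0.0645 s

t_s ≈ 3/(ζω_n) = 3/(0.743 × 62.6) = 0.0645 s.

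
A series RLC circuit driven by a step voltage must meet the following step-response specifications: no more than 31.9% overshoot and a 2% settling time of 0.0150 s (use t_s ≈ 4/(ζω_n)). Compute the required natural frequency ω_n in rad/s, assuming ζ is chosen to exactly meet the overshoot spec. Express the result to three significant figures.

ω_n ≈ 780 rad/s

ζ = −ln(OS)/√(π² + (ln OS)²). With OS = 0.319, ln OS = −1.143 and ζ = 1.143/3.343 = 0.342.
Then ω_n = 4/(ζ t_s) = 4/(0.342 × 0.0150) = 780 rad/s.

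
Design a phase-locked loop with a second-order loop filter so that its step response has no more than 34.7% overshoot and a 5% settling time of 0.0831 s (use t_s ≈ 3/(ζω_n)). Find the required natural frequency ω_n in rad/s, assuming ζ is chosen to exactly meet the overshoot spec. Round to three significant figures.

ω_n ≈ 113 rad/s

ζ = −ln(OS)/√(π² + (ln OS)²). With OS = 0.347, ln OS = −1.058 and ζ = 1.058/3.315 = 0.319.
Then ω_n = 3/(ζ t_s) = 3/(0.319 × 0.0831) = 113 rad/s.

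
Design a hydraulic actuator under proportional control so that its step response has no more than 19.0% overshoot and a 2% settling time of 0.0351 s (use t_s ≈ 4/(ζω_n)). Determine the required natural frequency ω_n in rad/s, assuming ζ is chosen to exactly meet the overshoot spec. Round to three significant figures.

ω_n ≈ 244 rad/s

From %OS = 100·exp(−πζ/√(1−ζ²)), invert to get ζ = −ln(OS)/√(π² + ln²(OS)) with OS = 0.190.
−ln 0.190 = 1.661, so ζ = 1.661/√(π² + 2.758) = 0.467.
From t_s ≈ 4/(ζω_n): ω_n = 4/(ζ·t_s) = 4/(0.467·0.0351) = 244 rad/s.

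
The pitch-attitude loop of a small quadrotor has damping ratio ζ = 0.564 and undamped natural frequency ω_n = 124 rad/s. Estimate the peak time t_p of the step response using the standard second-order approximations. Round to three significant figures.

The damped frequency is ω_d = ω_n√(1−ζ²) = 124·√(1−0.318) = 102 rad/s.
Peak time t_p = π/ω_d = π/102 = 0.0307 s.

t_p ≈ 0.0307 s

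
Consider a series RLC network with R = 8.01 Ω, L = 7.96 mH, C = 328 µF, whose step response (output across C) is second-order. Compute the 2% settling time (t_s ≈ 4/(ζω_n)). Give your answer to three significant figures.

t_s ≈ 0.00795 s

For a series RLC circuit (capacitor voltage as output), ω_n = 1/√(LC) = 1/√(7.96 mH · 328 µF) = 619 rad/s.
ζ = (R/2)·√(C/L) = (8.01/2)·√(328 µF/7.96 mH) = 0.813.
t_s ≈ 4/(ζω_n) = 0.00795 s.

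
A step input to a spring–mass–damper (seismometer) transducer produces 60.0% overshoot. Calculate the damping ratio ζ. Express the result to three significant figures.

ζ = −ln(OS)/√(π² + (ln OS)²). With OS = 0.600, ln OS = −0.5108 and ζ = 0.5108/3.183 = 0.160.

ζ ≈ 0.160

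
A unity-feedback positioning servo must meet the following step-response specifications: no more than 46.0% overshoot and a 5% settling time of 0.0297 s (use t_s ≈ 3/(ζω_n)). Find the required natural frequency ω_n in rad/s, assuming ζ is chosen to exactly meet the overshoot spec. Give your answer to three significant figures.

ω_n ≈ 421 rad/s

From %OS = 100·exp(−πζ/√(1−ζ²)), invert to get ζ = −ln(OS)/√(π² + ln²(OS)) with OS = 0.460.
−ln 0.460 = 0.7765, so ζ = 0.7765/√(π² + 0.6030) = 0.240.
Then ω_n = 3/(ζ t_s) = 3/(0.240 × 0.0297) = 421 rad/s.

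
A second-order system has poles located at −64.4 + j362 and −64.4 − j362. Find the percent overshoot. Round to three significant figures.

With σ = 64.4, ω_d = 362: ω_n = √(σ²+ω_d²) = 368 rad/s, ζ = σ/ω_n = 0.175.
Overshoot: exp(−π·0.175/√(1−0.175²)) = 0.572, i.e. 57.2%.

%OS ≈ 57.2%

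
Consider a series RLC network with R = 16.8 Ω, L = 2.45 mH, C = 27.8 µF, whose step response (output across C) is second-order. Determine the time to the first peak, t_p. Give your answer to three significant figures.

For a series RLC circuit (capacitor voltage as output), ω_n = 1/√(LC) = 1/√(2.45 mH · 27.8 µF) = 3830 rad/s.
ζ = (R/2)·√(C/L) = (16.8/2)·√(27.8 µF/2.45 mH) = 0.895.
ω_d = 3830·√(1 − 0.895²) = 1710 rad/s. t_p = π/ω_d = 0.00184 s.

t_p ≈ 0.00184 s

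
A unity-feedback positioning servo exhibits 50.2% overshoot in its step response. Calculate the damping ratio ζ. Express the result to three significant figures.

ζ ≈ 0.214

Inverting the overshoot relation: ζ = |ln 0.502|/√(π² + ln²0.502) = 0.214.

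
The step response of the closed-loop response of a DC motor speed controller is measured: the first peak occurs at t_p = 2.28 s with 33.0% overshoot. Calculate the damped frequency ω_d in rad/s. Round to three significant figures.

t_p = π/ω_d, so ω_d = π/2.28 = 1.38 rad/s.

ω_d ≈ 1.38 rad/s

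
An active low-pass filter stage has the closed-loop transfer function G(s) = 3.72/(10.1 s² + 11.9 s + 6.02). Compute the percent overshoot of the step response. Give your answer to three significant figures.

%OS ≈ 2.45%

Dividing through by 10.1: denominator becomes s² + 1.178 s + 0.5960.
So ω_n = √0.5960 = 0.772 rad/s and ζ = 1.178/(2·0.772) = 0.763.
%OS = 100·exp(−πζ/√(1−ζ²)) = 2.45%.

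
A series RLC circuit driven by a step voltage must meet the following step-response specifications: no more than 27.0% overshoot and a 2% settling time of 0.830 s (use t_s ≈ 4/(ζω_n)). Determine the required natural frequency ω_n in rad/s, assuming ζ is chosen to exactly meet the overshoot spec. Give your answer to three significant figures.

Inverting the overshoot relation: ζ = |ln 0.270|/√(π² + ln²0.270) = 0.385.
Then ω_n = 4/(ζ t_s) = 4/(0.385 × 0.830) = 12.5 rad/s.

ω_n ≈ 12.5 rad/s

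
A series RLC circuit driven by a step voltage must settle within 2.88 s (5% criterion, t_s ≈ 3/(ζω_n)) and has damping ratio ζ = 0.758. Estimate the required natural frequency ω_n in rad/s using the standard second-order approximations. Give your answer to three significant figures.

ω_n ≈ 1.37 rad/s

Rearranging t_s ≈ 3/(ζω_n) gives ω_n = 3/(ζ·t_s) = 3/(0.758 × 2.88) = 1.37 rad/s.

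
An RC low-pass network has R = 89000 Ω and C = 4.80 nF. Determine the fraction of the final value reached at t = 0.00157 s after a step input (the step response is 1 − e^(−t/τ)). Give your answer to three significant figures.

y/y_∞ ≈ 0.975

τ = RC = 89000 × 4.80 nF = 0.000427 s.
y(t)/y_∞ = 1 − e^(−t/τ) = 1 − e^(−0.00157/0.000427) = 1 − e^(−3.68) = 0.975.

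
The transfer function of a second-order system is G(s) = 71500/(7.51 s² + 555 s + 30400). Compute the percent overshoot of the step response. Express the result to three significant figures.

%OS ≈ 10.6%

Dividing through by 7.51: denominator becomes s² + 73.90 s + 4048.
So ω_n = √4048 = 63.6 rad/s and ζ = 73.90/(2·63.6) = 0.581.
%OS = 100·exp(−πζ/√(1−ζ²)) = 10.6%.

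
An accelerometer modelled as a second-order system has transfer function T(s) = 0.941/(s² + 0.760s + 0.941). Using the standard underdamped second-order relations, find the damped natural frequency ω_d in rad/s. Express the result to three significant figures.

Comparing the denominator to s² + 2ζω_n s + ω_n²: ω_n = √0.941 = 0.970 rad/s, and 2ζω_n = 0.760 so ζ = 0.760/(2·0.970) = 0.392.
ω_d = 0.970·√(1 − 0.392²) = 0.893 rad/s.

ω_d ≈ 0.893 rad/s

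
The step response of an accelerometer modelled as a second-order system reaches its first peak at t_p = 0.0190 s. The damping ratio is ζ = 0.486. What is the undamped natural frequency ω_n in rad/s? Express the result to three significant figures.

Peak time t_p = π/ω_d, so ω_d = π/t_p = π/0.0190 = 165 rad/s.
ω_n = ω_d/√(1−ζ²) = 165/√0.764 = 189 rad/s.

ω_n ≈ 189 rad/s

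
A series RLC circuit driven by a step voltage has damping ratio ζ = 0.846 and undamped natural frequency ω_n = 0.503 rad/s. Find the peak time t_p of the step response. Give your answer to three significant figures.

The damped frequency is ω_d = ω_n√(1−ζ²) = 0.503·√(1−0.716) = 0.268 rad/s.
Peak time t_p = π/ω_d = π/0.268 = 11.7 s.

t_p ≈ 11.7 s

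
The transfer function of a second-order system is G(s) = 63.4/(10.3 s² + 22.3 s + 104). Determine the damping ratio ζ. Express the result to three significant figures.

ζ ≈ 0.341

Dividing through by 10.3: denominator becomes s² + 2.165 s + 10.10.
So ω_n = √10.10 = 3.18 rad/s and ζ = 2.165/(2·3.18) = 0.341.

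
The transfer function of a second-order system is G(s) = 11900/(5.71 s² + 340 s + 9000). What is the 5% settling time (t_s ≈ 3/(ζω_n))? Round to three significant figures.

Dividing through by 5.71: denominator becomes s² + 59.54 s + 1576.
So ω_n = √1576 = 39.7 rad/s and ζ = 59.54/(2·39.7) = 0.750.
t_s ≈ 3/(ζω_n) = 0.101 s.

t_s ≈ 0.101 s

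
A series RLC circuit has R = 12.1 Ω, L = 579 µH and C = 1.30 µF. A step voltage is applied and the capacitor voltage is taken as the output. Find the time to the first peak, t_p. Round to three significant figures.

For a series RLC circuit (capacitor voltage as output), ω_n = 1/√(LC) = 1/√(579 µH · 1.30 µF) = 36400 rad/s.
ζ = (R/2)·√(C/L) = (12.1/2)·√(1.30 µF/579 µH) = 0.287.
ω_d = 36400·√(1 − 0.287²) = 34900 rad/s. t_p = π/ω_d = 0.0000900 s.

t_p ≈ 0.0000900 s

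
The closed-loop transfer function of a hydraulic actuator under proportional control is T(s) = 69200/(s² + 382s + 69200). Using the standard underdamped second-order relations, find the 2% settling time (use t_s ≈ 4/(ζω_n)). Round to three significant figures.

t_s ≈ 0.0209 s

ω_n = √69200 = 263 rad/s; ζ = 382/(2·263) = 0.726.
t_s ≈ 4/(ζω_n) = 4/(0.726·263) = 0.0209 s.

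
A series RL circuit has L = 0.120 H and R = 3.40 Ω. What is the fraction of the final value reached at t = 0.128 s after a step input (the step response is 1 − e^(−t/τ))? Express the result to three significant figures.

y/y_∞ ≈ 0.973

τ = L/R = 0.120/3.40 = 0.0353 s.
y(t)/y_∞ = 1 − e^(−t/τ) = 1 − e^(−0.128/0.0353) = 1 − e^(−3.63) = 0.973.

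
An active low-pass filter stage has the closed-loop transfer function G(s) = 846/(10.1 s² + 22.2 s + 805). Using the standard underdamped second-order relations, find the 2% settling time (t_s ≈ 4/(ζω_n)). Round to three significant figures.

t_s ≈ 3.64 s

Dividing through by 10.1: denominator becomes s² + 2.198 s + 79.70.
So ω_n = √79.70 = 8.93 rad/s and ζ = 2.198/(2·8.93) = 0.123.
t_s ≈ 4/(ζω_n) = 3.64 s.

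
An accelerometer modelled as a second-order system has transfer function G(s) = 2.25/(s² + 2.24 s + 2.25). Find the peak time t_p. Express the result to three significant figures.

ω_n = √2.25 = 1.50 rad/s; ζ = 2.24/(2·1.50) = 0.747.
ω_d = 1.50·√(1 − 0.747²) = 0.998 rad/s. Then t_p = π/ω_d = 3.15 s.

t_p ≈ 3.15 s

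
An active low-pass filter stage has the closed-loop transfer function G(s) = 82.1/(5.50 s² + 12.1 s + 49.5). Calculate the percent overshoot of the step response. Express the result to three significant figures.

%OS ≈ 29.0%

Dividing through by 5.50: denominator becomes s² + 2.200 s + 9.000.
So ω_n = √9.000 = 3.00 rad/s and ζ = 2.200/(2·3.00) = 0.367.
%OS = 100 e^{−πζ/√(1−ζ²)} with ζ = 0.367 gives 29.0%.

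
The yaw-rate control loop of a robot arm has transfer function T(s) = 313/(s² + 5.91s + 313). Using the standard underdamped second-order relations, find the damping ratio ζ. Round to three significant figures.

ζ ≈ 0.167

ω_n = √313 = 17.7 rad/s; ζ = 5.91/(2·17.7) = 0.167.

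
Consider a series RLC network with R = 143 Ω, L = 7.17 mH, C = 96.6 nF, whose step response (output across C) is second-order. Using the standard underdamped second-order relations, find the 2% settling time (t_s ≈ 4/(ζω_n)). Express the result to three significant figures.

For a series RLC circuit (capacitor voltage as output), ω_n = 1/√(LC) = 1/√(7.17 mH · 96.6 nF) = 38000 rad/s.
ζ = (R/2)·√(C/L) = (143/2)·√(96.6 nF/7.17 mH) = 0.262.
t_s ≈ 4/(ζω_n) = 0.000401 s.

t_s ≈ 0.000401 s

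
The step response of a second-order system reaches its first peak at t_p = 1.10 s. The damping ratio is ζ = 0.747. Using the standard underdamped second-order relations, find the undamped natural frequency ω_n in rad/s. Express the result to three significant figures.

Peak time t_p = π/ω_d, so ω_d = π/t_p = π/1.10 = 2.86 rad/s.
ω_n = ω_d/√(1−ζ²) = 2.86/√0.442 = 4.30 rad/s.

ω_n ≈ 4.30 rad/s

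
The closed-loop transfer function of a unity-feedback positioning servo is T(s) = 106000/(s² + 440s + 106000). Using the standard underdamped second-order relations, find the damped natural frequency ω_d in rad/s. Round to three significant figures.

Matching coefficients with s² + 2ζω_n s + ω_n² gives ω_n² = 106000 ⇒ ω_n = 326 rad/s, and ζ = 440/(2ω_n) = 0.676.
ω_d = 326·√(1 − 0.676²) = 240 rad/s.

ω_d ≈ 240 rad/s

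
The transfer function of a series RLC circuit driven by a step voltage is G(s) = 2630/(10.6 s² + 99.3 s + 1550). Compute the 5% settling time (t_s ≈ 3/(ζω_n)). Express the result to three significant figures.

Dividing through by 10.6: denominator becomes s² + 9.368 s + 146.2.
So ω_n = √146.2 = 12.1 rad/s and ζ = 9.368/(2·12.1) = 0.387.
t_s ≈ 3/(ζω_n) = 0.640 s.

t_s ≈ 0.640 s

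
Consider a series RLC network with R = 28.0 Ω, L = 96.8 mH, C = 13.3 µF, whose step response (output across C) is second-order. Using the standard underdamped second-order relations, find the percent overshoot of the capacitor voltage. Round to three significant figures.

%OS ≈ 59.3%

For a series RLC circuit (capacitor voltage as output), ω_n = 1/√(LC) = 1/√(96.8 mH · 13.3 µF) = 881 rad/s.
ζ = (R/2)·√(C/L) = (28.0/2)·√(13.3 µF/96.8 mH) = 0.164.
%OS = 100·exp(−πζ/√(1−ζ²)) = 59.3%.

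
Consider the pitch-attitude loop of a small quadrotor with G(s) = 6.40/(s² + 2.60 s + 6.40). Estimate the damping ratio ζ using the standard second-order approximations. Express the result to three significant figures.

ζ ≈ 0.514

Comparing the denominator to s² + 2ζω_n s + ω_n²: ω_n = √6.40 = 2.53 rad/s, and 2ζω_n = 2.60 so ζ = 2.60/(2·2.53) = 0.514.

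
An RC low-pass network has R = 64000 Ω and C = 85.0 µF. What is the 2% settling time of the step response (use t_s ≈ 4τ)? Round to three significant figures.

t_s ≈ 21.8 s

τ = RC = 64000 × 85.0 µF = 5.44 s.
t_s ≈ 4τ = 21.8 s.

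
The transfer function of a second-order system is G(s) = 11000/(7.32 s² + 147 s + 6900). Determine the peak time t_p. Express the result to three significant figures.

Dividing through by 7.32: denominator becomes s² + 20.08 s + 942.6.
So ω_n = √942.6 = 30.7 rad/s and ζ = 20.08/(2·30.7) = 0.327.
ω_d = 30.7·√(1 − 0.327²) = 29.0 rad/s. t_p = π/ω_d = 0.108 s.

t_p ≈ 0.108 s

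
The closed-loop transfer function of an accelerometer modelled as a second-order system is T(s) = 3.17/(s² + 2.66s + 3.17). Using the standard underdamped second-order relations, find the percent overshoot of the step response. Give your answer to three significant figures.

%OS ≈ 2.93%

ω_n = √3.17 = 1.78 rad/s; ζ = 2.66/(2·1.78) = 0.747.
%OS = 100 e^{−πζ/√(1−ζ²)} with ζ = 0.747 gives 2.93%.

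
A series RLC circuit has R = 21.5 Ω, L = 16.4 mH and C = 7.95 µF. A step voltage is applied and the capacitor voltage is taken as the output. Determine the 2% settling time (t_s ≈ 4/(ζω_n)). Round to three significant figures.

For a series RLC circuit (capacitor voltage as output), ω_n = 1/√(LC) = 1/√(16.4 mH · 7.95 µF) = 2770 rad/s.
ζ = (R/2)·√(C/L) = (21.5/2)·√(7.95 µF/16.4 mH) = 0.237.
t_s ≈ 4/(ζω_n) = 0.00610 s.

t_s ≈ 0.00610 s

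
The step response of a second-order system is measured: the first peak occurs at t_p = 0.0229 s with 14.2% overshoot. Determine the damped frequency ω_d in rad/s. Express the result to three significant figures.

t_p = π/ω_d, so ω_d = π/0.0229 = 137 rad/s.

ω_d ≈ 137 rad/s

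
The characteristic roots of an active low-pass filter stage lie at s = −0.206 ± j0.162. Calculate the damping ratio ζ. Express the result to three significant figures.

ζ ≈ 0.786

With σ = 0.206, ω_d = 0.162: ω_n = √(σ²+ω_d²) = 0.262 rad/s, ζ = σ/ω_n = 0.786.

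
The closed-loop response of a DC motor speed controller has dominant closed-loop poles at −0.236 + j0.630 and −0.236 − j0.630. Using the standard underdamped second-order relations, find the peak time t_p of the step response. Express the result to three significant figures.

t_p ≈ 4.99 s

t_p = π/ω_d with ω_d = 0.630 (the imaginary part), so t_p = 4.99 s.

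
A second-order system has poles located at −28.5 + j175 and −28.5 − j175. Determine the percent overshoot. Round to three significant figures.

|pole| = ω_n = √(28.5² + 175²) = 177 rad/s; ζ = cos θ = σ/ω_n = 0.161.
%OS = 100·exp(−πζ/√(1−ζ²)) = 60.0%.

%OS ≈ 60.0%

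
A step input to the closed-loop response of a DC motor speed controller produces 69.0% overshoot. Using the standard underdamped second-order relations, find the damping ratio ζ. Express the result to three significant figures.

From %OS = 100·exp(−πζ/√(1−ζ²)), invert to get ζ = −ln(OS)/√(π² + ln²(OS)) with OS = 0.690.
−ln 0.690 = 0.3711, so ζ = 0.3711/√(π² + 0.1377) = 0.117.

ζ ≈ 0.117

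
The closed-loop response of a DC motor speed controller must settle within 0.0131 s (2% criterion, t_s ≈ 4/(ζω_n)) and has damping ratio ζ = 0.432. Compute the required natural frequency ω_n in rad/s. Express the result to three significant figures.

ω_n ≈ 707 rad/s

Rearranging t_s ≈ 4/(ζω_n) gives ω_n = 4/(ζ·t_s) = 4/(0.432 × 0.0131) = 707 rad/s.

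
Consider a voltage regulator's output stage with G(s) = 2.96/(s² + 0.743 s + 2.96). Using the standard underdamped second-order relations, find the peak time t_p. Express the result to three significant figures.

Comparing the denominator to s² + 2ζω_n s + ω_n²: ω_n = √2.96 = 1.72 rad/s, and 2ζω_n = 0.743 so ζ = 0.743/(2·1.72) = 0.216.
ω_d = 1.72·√(1 − 0.216²) = 1.68 rad/s. Then t_p = π/ω_d = 1.87 s.

t_p ≈ 1.87 s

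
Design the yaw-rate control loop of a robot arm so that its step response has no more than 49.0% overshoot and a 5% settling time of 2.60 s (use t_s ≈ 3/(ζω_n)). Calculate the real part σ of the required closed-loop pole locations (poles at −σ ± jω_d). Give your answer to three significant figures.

σ ≈ 1.15

The settling-time spec alone fixes σ = ζω_n = 3/t_s = 3/2.60 = 1.15.
(Overshoot then fixes ζ = 0.221 and hence ω_d = σ·√(1−ζ²)/ζ = 5.08 rad/s.)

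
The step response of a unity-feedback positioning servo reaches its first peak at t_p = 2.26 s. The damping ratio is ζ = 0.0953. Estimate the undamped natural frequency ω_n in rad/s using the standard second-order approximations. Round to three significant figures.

ω_n ≈ 1.40 rad/s

Peak time t_p = π/ω_d, so ω_d = π/t_p = π/2.26 = 1.39 rad/s.
ω_n = ω_d/√(1−ζ²) = 1.39/√0.991 = 1.40 rad/s.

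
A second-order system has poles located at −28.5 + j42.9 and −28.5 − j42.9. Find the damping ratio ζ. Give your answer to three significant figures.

ζ ≈ 0.553

With σ = 28.5, ω_d = 42.9: ω_n = √(σ²+ω_d²) = 51.5 rad/s, ζ = σ/ω_n = 0.553.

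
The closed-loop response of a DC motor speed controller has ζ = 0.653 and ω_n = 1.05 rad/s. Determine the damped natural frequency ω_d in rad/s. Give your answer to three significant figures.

ω_d = ω_n√(1−ζ²) = 1.05·√0.574 = 0.795 rad/s.

ω_d ≈ 0.795 rad/s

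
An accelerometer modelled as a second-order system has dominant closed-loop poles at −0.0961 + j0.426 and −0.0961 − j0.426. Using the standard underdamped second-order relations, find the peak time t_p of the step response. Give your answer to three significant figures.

t_p ≈ 7.37 s

t_p = π/ω_d with ω_d = 0.426 (the imaginary part), so t_p = 7.37 s.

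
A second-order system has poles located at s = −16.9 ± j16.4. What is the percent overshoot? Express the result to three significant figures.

The poles are at −σ ± jω_d with σ = 16.9 and ω_d = 16.4, so ω_n = √(σ²+ω_d²) = 23.5 rad/s and ζ = σ/ω_n = 0.718.
%OS = 100 e^{−πζ/√(1−ζ²)} with ζ = 0.718 gives 3.93%.

%OS ≈ 3.93%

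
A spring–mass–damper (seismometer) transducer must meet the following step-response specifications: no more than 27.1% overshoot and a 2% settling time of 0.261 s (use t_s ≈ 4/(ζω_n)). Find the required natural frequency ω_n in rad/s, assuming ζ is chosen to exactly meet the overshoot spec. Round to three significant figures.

ω_n ≈ 39.9 rad/s

ζ = −ln(OS)/√(π² + (ln OS)²). With OS = 0.271, ln OS = −1.306 and ζ = 1.306/3.402 = 0.384.
Then ω_n = 4/(ζ t_s) = 4/(0.384 × 0.261) = 39.9 rad/s.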